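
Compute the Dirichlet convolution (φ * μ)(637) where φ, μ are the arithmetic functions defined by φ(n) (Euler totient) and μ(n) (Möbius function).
(φ * μ)(637) = 396

Divisors of 637: [1, 7, 13, 49, 91, 637]. For each d | 637:
  d = 1: φ(1) · μ(637/1) = 1 · 0 = 0
  d = 7: φ(7) · μ(637/7) = 6 · 1 = 6
  d = 13: φ(13) · μ(637/13) = 12 · 0 = 0
  d = 49: φ(49) · μ(637/49) = 42 · -1 = -42
  d = 91: φ(91) · μ(637/91) = 72 · -1 = -72
  d = 637: φ(637) · μ(637/637) = 504 · 1 = 504
Summing: (φ * μ)(637) = 0 + 6 + 0 + -42 + -72 + 504 = 396.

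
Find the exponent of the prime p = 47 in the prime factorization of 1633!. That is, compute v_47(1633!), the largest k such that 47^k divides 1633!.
v_47(1633!) = 34

Legendre's formula: v_p(n!) = Σ_{k ≥ 1} ⌊n / p^k⌋. For p = 47, n = 1633, the terms are:
  ⌊1633/47^1⌋ = ⌊1633/47⌋ = 34
(the next term ⌊1633/47^2⌋ = 0, terminating the sum). Summing: v_47(1633!) = 34 = 34.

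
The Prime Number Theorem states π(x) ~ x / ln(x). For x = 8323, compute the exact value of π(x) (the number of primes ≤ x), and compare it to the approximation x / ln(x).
π(8323) = 1044;  x/ln(x) ≈ 922.03;  relative error ≈ 11.68%.

Directly count primes up to 8323: π(8323) = 1044. The PNT approximation gives 8323/ln(8323) ≈ 8323/9.02678 ≈ 922.03. Relative error (π(x) − x/ln(x)) / π(x) ≈ 11.68%; the approximation is known to undercount slightly (Li(x) is a better estimate).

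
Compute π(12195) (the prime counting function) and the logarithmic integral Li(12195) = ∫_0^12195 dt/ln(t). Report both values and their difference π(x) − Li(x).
π(12195) = 1457;  Li(12195) ≈ 1481.84;  π(x) − Li(x) ≈ -24.84.

Direct count of primes ≤ 12195 gives π(12195) = 1457. Numerical evaluation of the logarithmic integral gives Li(12195) ≈ 1481.84. The difference π(x) − Li(x) ≈ -24.84 is typically negative for small/moderate x (Li(x) overestimates), though Littlewood's theorem shows this sign changes infinitely often.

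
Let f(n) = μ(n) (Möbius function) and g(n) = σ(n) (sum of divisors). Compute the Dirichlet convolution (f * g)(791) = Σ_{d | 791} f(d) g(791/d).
(μ * σ)(791) = 791

Divisors of 791: [1, 7, 113, 791]. For each d | 791:
  d = 1: μ(1) · σ(791/1) = 1 · 912 = 912
  d = 7: μ(7) · σ(791/7) = -1 · 114 = -114
  d = 113: μ(113) · σ(791/113) = -1 · 8 = -8
  d = 791: μ(791) · σ(791/791) = 1 · 1 = 1
Summing: (μ * σ)(791) = 912 + -114 + -8 + 1 = 791.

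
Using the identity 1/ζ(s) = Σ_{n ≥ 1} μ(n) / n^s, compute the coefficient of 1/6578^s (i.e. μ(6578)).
μ(6578) = 1

Factor n = 6578 = 2 · 11 · 13 · 23. μ(n) = 0 if any exponent ≥ 2 (not squarefree); otherwise μ(n) = (−1)^{ω(n)} where ω(n) is the number of distinct prime factors. Applying: μ(6578) = 1.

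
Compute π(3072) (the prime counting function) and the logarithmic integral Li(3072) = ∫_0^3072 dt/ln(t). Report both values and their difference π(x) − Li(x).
π(3072) = 439;  Li(3072) ≈ 451.74;  π(x) − Li(x) ≈ -12.74.

Direct count of primes ≤ 3072 gives π(3072) = 439. Numerical evaluation of the logarithmic integral gives Li(3072) ≈ 451.74. The difference π(x) − Li(x) ≈ -12.74 is typically negative for small/moderate x (Li(x) overestimates), though Littlewood's theorem shows this sign changes infinitely often.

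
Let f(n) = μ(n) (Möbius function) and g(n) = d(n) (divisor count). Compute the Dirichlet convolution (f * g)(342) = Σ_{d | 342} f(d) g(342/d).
(μ * d)(342) = 1

Divisors of 342: [1, 2, 3, 6, 9, 18, 19, 38, 57, 114, 171, 342]. For each d | 342:
  d = 1: μ(1) · d(342/1) = 1 · 12 = 12
  d = 2: μ(2) · d(342/2) = -1 · 6 = -6
  d = 3: μ(3) · d(342/3) = -1 · 8 = -8
  d = 6: μ(6) · d(342/6) = 1 · 4 = 4
  d = 9: μ(9) · d(342/9) = 0 · 4 = 0
  d = 18: μ(18) · d(342/18) = 0 · 2 = 0
  d = 19: μ(19) · d(342/19) = -1 · 6 = -6
  d = 38: μ(38) · d(342/38) = 1 · 3 = 3
  d = 57: μ(57) · d(342/57) = 1 · 4 = 4
  d = 114: μ(114) · d(342/114) = -1 · 2 = -2
  d = 171: μ(171) · d(342/171) = 0 · 2 = 0
  d = 342: μ(342) · d(342/342) = 0 · 1 = 0
Summing: (μ * d)(342) = 12 + -6 + -8 + 4 + 0 + 0 + -6 + 3 + 4 + -2 + 0 + 0 = 1.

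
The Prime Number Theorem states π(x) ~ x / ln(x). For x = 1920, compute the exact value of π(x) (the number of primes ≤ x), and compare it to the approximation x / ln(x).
π(1920) = 293;  x/ln(x) ≈ 253.97;  relative error ≈ 13.32%.

Directly count primes up to 1920: π(1920) = 293. The PNT approximation gives 1920/ln(1920) ≈ 1920/7.56008 ≈ 253.97. Relative error (π(x) − x/ln(x)) / π(x) ≈ 13.32%; the approximation is known to undercount slightly (Li(x) is a better estimate).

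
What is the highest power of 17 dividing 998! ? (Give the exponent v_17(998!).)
v_17(998!) = 61

Legendre's formula: v_p(n!) = Σ_{k ≥ 1} ⌊n / p^k⌋. For p = 17, n = 998, the terms are:
  ⌊998/17^1⌋ = ⌊998/17⌋ = 58
  ⌊998/17^2⌋ = ⌊998/289⌋ = 3
(the next term ⌊998/17^3⌋ = 0, terminating the sum). Summing: v_17(998!) = 58 + 3 = 61.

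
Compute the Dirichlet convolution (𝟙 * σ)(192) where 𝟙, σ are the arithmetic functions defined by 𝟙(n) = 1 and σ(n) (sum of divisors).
(𝟙 * σ)(192) = 1235

Divisors of 192: [1, 2, 3, 4, 6, 8, 12, 16, 24, 32, 48, 64, 96, 192]. For each d | 192:
  d = 1: 𝟙(1) · σ(192/1) = 1 · 508 = 508
  d = 2: 𝟙(2) · σ(192/2) = 1 · 252 = 252
  d = 3: 𝟙(3) · σ(192/3) = 1 · 127 = 127
  d = 4: 𝟙(4) · σ(192/4) = 1 · 124 = 124
  d = 6: 𝟙(6) · σ(192/6) = 1 · 63 = 63
  d = 8: 𝟙(8) · σ(192/8) = 1 · 60 = 60
  d = 12: 𝟙(12) · σ(192/12) = 1 · 31 = 31
  d = 16: 𝟙(16) · σ(192/16) = 1 · 28 = 28
  d = 24: 𝟙(24) · σ(192/24) = 1 · 15 = 15
  d = 32: 𝟙(32) · σ(192/32) = 1 · 12 = 12
  d = 48: 𝟙(48) · σ(192/48) = 1 · 7 = 7
  d = 64: 𝟙(64) · σ(192/64) = 1 · 4 = 4
  d = 96: 𝟙(96) · σ(192/96) = 1 · 3 = 3
  d = 192: 𝟙(192) · σ(192/192) = 1 · 1 = 1
Summing: (𝟙 * σ)(192) = 508 + 252 + 127 + 124 + 63 + 60 + 31 + 28 + 15 + 12 + 7 + 4 + 3 + 1 = 1235.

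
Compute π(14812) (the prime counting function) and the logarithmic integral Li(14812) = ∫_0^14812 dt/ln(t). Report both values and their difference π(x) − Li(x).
π(14812) = 1734;  Li(14812) ≈ 1757.06;  π(x) − Li(x) ≈ -23.06.

Direct count of primes ≤ 14812 gives π(14812) = 1734. Numerical evaluation of the logarithmic integral gives Li(14812) ≈ 1757.06. The difference π(x) − Li(x) ≈ -23.06 is typically negative for small/moderate x (Li(x) overestimates), though Littlewood's theorem shows this sign changes infinitely often.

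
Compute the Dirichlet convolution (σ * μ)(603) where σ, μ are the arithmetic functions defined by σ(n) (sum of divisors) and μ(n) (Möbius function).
(σ * μ)(603) = 603

Divisors of 603: [1, 3, 9, 67, 201, 603]. For each d | 603:
  d = 1: σ(1) · μ(603/1) = 1 · 0 = 0
  d = 3: σ(3) · μ(603/3) = 4 · 1 = 4
  d = 9: σ(9) · μ(603/9) = 13 · -1 = -13
  d = 67: σ(67) · μ(603/67) = 68 · 0 = 0
  d = 201: σ(201) · μ(603/201) = 272 · -1 = -272
  d = 603: σ(603) · μ(603/603) = 884 · 1 = 884
Summing: (σ * μ)(603) = 0 + 4 + -13 + 0 + -272 + 884 = 603.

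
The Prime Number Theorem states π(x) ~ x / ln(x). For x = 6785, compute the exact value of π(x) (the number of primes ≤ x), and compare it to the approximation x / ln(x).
π(6785) = 873;  x/ln(x) ≈ 769.06;  relative error ≈ 11.91%.

Directly count primes up to 6785: π(6785) = 873. The PNT approximation gives 6785/ln(6785) ≈ 6785/8.82247 ≈ 769.06. Relative error (π(x) − x/ln(x)) / π(x) ≈ 11.91%; the approximation is known to undercount slightly (Li(x) is a better estimate).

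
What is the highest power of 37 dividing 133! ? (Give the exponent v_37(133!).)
v_37(133!) = 3

Legendre's formula: v_p(n!) = Σ_{k ≥ 1} ⌊n / p^k⌋. For p = 37, n = 133, the terms are:
  ⌊133/37^1⌋ = ⌊133/37⌋ = 3
(the next term ⌊133/37^2⌋ = 0, terminating the sum). Summing: v_37(133!) = 3 = 3.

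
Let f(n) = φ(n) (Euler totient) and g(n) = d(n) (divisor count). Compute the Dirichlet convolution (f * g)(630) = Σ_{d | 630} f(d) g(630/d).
(φ * d)(630) = 1872

Divisors of 630: [1, 2, 3, 5, 6, 7, 9, 10, 14, 15, 18, 21, 30, 35, 42, 45, 63, 70, 90, 105, 126, 210, 315, 630]. For each d | 630:
  d = 1: φ(1) · d(630/1) = 1 · 24 = 24
  d = 2: φ(2) · d(630/2) = 1 · 12 = 12
  d = 3: φ(3) · d(630/3) = 2 · 16 = 32
  d = 5: φ(5) · d(630/5) = 4 · 12 = 48
  d = 6: φ(6) · d(630/6) = 2 · 8 = 16
  d = 7: φ(7) · d(630/7) = 6 · 12 = 72
  d = 9: φ(9) · d(630/9) = 6 · 8 = 48
  d = 10: φ(10) · d(630/10) = 4 · 6 = 24
  d = 14: φ(14) · d(630/14) = 6 · 6 = 36
  d = 15: φ(15) · d(630/15) = 8 · 8 = 64
  d = 18: φ(18) · d(630/18) = 6 · 4 = 24
  d = 21: φ(21) · d(630/21) = 12 · 8 = 96
  d = 30: φ(30) · d(630/30) = 8 · 4 = 32
  d = 35: φ(35) · d(630/35) = 24 · 6 = 144
  d = 42: φ(42) · d(630/42) = 12 · 4 = 48
  d = 45: φ(45) · d(630/45) = 24 · 4 = 96
  d = 63: φ(63) · d(630/63) = 36 · 4 = 144
  d = 70: φ(70) · d(630/70) = 24 · 3 = 72
  d = 90: φ(90) · d(630/90) = 24 · 2 = 48
  d = 105: φ(105) · d(630/105) = 48 · 4 = 192
  d = 126: φ(126) · d(630/126) = 36 · 2 = 72
  d = 210: φ(210) · d(630/210) = 48 · 2 = 96
  d = 315: φ(315) · d(630/315) = 144 · 2 = 288
  d = 630: φ(630) · d(630/630) = 144 · 1 = 144
Summing: (φ * d)(630) = 24 + 12 + 32 + 48 + 16 + 72 + 48 + 24 + 36 + 64 + 24 + 96 + 32 + 144 + 48 + 96 + 144 + 72 + 48 + 192 + 72 + 96 + 288 + 144 = 1872.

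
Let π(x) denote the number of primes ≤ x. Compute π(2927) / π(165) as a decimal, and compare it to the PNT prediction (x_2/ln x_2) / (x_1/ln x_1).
π(2927)/π(165) = 423/38 ≈ 11.1316;  PNT prediction ≈ 11.3480.

π(165) = 38 and π(2927) = 423, so π(2927)/π(165) ≈ 11.1316. The PNT-predicted ratio is (2927/ln(2927)) / (165/ln(165)) ≈ 11.3480. The two agree to within a few percent, as expected.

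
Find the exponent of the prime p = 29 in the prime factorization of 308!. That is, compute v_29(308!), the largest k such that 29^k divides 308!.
v_29(308!) = 10

Legendre's formula: v_p(n!) = Σ_{k ≥ 1} ⌊n / p^k⌋. For p = 29, n = 308, the terms are:
  ⌊308/29^1⌋ = ⌊308/29⌋ = 10
(the next term ⌊308/29^2⌋ = 0, terminating the sum). Summing: v_29(308!) = 10 = 10.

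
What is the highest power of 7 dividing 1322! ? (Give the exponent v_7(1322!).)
v_7(1322!) = 217

Legendre's formula: v_p(n!) = Σ_{k ≥ 1} ⌊n / p^k⌋. For p = 7, n = 1322, the terms are:
  ⌊1322/7^1⌋ = ⌊1322/7⌋ = 188
  ⌊1322/7^2⌋ = ⌊1322/49⌋ = 26
  ⌊1322/7^3⌋ = ⌊1322/343⌋ = 3
(the next term ⌊1322/7^4⌋ = 0, terminating the sum). Summing: v_7(1322!) = 188 + 26 + 3 = 217.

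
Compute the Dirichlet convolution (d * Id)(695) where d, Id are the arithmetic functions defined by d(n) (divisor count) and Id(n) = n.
(d * Id)(695) = 987

Divisors of 695: [1, 5, 139, 695]. For each d | 695:
  d = 1: d(1) · Id(695/1) = 1 · 695 = 695
  d = 5: d(5) · Id(695/5) = 2 · 139 = 278
  d = 139: d(139) · Id(695/139) = 2 · 5 = 10
  d = 695: d(695) · Id(695/695) = 4 · 1 = 4
Summing: (d * Id)(695) = 695 + 278 + 10 + 4 = 987.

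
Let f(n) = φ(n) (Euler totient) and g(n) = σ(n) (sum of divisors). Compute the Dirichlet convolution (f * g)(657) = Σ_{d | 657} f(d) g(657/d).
(φ * σ)(657) = 3942

Divisors of 657: [1, 3, 9, 73, 219, 657]. For each d | 657:
  d = 1: φ(1) · σ(657/1) = 1 · 962 = 962
  d = 3: φ(3) · σ(657/3) = 2 · 296 = 592
  d = 9: φ(9) · σ(657/9) = 6 · 74 = 444
  d = 73: φ(73) · σ(657/73) = 72 · 13 = 936
  d = 219: φ(219) · σ(657/219) = 144 · 4 = 576
  d = 657: φ(657) · σ(657/657) = 432 · 1 = 432
Summing: (φ * σ)(657) = 962 + 592 + 444 + 936 + 576 + 432 = 3942.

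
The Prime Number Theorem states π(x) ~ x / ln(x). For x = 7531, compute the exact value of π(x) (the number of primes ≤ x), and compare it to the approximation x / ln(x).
π(7531) = 954;  x/ln(x) ≈ 843.64;  relative error ≈ 11.57%.

Directly count primes up to 7531: π(7531) = 954. The PNT approximation gives 7531/ln(7531) ≈ 7531/8.92678 ≈ 843.64. Relative error (π(x) − x/ln(x)) / π(x) ≈ 11.57%; the approximation is known to undercount slightly (Li(x) is a better estimate).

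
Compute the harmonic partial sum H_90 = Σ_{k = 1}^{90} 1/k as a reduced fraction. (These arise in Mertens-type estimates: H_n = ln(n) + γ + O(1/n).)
H_90 = 3653182778990767589396015372875328285861/718766754945489455304472257065075294400

Direct summation: H_90 = 1 + 1/2 + ... + 1/90. The least common denominator is lcm(1, ..., 90) = 718766754945489455304472257065075294400; over this denominator the numerator is 718766754945489455304472257065075294400 + 359383377472744727652236128532537647200 + 239588918315163151768157419021691764800 + 179691688736372363826118064266268823600 + 143753350989097891060894451413015058880 + 119794459157581575884078709510845882400 + 102680964992212779329210322437867899200 + 89845844368186181913059032133134411800 + 79862972771721050589385806340563921600 + 71876675494548945530447225706507529440 + 65342432267771768664042932460461390400 + 59897229578790787942039354755422941200 + 55289750380422265792651712081928868800 + 51340482496106389664605161218933949600 + 47917783663032630353631483804338352960 + 44922922184093090956529516066567205900 + 42280397349734673841439544533239723200 + 39931486385860525294692903170281960800 + 37829829207657339752866960898161857600 + 35938337747274472765223612853253764720 + 34226988330737593109736774145955966400 + 32671216133885884332021466230230695200 + 31250728475890845882803141611525012800 + 29948614789395393971019677377711470600 + 28750670197819578212178890282603011776 + 27644875190211132896325856040964434400 + 26620990923907016863128602113521307200 + 25670241248053194832302580609466974800 + 24785060515361705355326629553968113600 + 23958891831516315176815741902169176480 + 23186024353080305009821685711776622400 + 22461461092046545478264758033283602950 + 21780810755923922888014310820153796800 + 21140198674867336920719772266619861600 + 20536192998442555865842064487573579840 + 19965743192930262647346451585140980400 + 19426128512040255548769520461218251200 + 18914914603828669876433480449080928800 + 18429916793474088597550570693976289600 + 17969168873637236382611806426626882360 + 17530896462085108665962737977196958400 + 17113494165368796554868387072977983200 + 16715505928964871053592378071280820800 + 16335608066942942166010733115115347600 + 15972594554344210117877161268112784320 + 15625364237945422941401570805762506400 + 15292909679691265006478133129044155200 + 14974307394697696985509838688855735300 + 14668709284601825618458617491123985600 + 14375335098909789106089445141301505888 + 14093465783244891280479848177746574400 + 13822437595105566448162928020482217200 + 13561636885763951986876835038963684800 + 13310495461953508431564301056760653600 + 13068486453554353732808586492092278080 + 12835120624026597416151290304733487400 + 12609943069219113250955653632720619200 + 12392530257680852677663314776984056800 + 12182487371957448394991055204492801600 + 11979445915758157588407870951084588240 + 11783061556483433693515938640411070400 + 11593012176540152504910842855888311200 + 11408996110245864369912258048651988800 + 11230730546023272739132379016641801475 + 11057950076084453158530342416385773760 + 10890405377961961444007155410076898400 + 10727862014111782914992123239777243200 + 10570099337433668460359886133309930800 + 10416909491963615294267713870508337600 + 10268096499221277932921032243786789920 + 10123475421767457116964397986832046400 + 9982871596465131323673225792570490200 + 9846119930760129524718798041987332800 + 9713064256020127774384760230609125600 + 9583556732606526070726296760867670592 + 9457457301914334938216740224540464400 + 9334633181110252666291847494351627200 + 9214958396737044298775285346988144800 + 9098313353740372851955345026140193600 + 8984584436818618191305903213313441180 + 8873663641302338954376200704507102400 + 8765448231042554332981368988598479200 + 8659840421029993437403280205603316800 + 8556747082684398277434193536488991600 + 8456079469946934768287908906647944640 + 8357752964482435526796189035640410400 + 8261686838453901785108876517989371200 + 8167804033471471083005366557557673800 + 8076030954443701744994070304101969600 + 7986297277172105058938580634056392160 = 3653182778990767589396015372875328285861, so H_90 = 3653182778990767589396015372875328285861/718766754945489455304472257065075294400 (already in lowest terms) ≈ 5.08257. (The PNT-adjacent estimate ln(90) + γ ≈ 5.07703 matches within O(1/n).)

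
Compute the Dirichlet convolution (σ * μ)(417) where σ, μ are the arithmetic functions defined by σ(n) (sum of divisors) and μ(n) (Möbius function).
(σ * μ)(417) = 417

Divisors of 417: [1, 3, 139, 417]. For each d | 417:
  d = 1: σ(1) · μ(417/1) = 1 · 1 = 1
  d = 3: σ(3) · μ(417/3) = 4 · -1 = -4
  d = 139: σ(139) · μ(417/139) = 140 · -1 = -140
  d = 417: σ(417) · μ(417/417) = 560 · 1 = 560
Summing: (σ * μ)(417) = 1 + -4 + -140 + 560 = 417.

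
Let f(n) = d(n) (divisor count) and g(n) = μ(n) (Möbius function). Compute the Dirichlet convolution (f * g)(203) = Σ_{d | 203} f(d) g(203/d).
(d * μ)(203) = 1

Divisors of 203: [1, 7, 29, 203]. For each d | 203:
  d = 1: d(1) · μ(203/1) = 1 · 1 = 1
  d = 7: d(7) · μ(203/7) = 2 · -1 = -2
  d = 29: d(29) · μ(203/29) = 2 · -1 = -2
  d = 203: d(203) · μ(203/203) = 4 · 1 = 4
Summing: (d * μ)(203) = 1 + -2 + -2 + 4 = 1.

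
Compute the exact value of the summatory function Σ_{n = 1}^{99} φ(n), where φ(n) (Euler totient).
Σ_{n ≤ 99} φ(n) = 3004

Compute φ(n) for each 1 ≤ n ≤ 99: φ(1) = 1, φ(2) = 1, φ(3) = 2, φ(4) = 2, φ(5) = 4, φ(6) = 2, φ(7) = 6, φ(8) = 4, φ(9) = 6, φ(10) = 4, φ(11) = 10, φ(12) = 4, φ(13) = 12, φ(14) = 6, φ(15) = 8, φ(16) = 8, φ(17) = 16, φ(18) = 6, φ(19) = 18, φ(20) = 8, φ(21) = 12, φ(22) = 10, φ(23) = 22, φ(24) = 8, φ(25) = 20, φ(26) = 12, φ(27) = 18, φ(28) = 12, φ(29) = 28, φ(30) = 8, φ(31) = 30, φ(32) = 16, φ(33) = 20, φ(34) = 16, φ(35) = 24, φ(36) = 12, φ(37) = 36, φ(38) = 18, φ(39) = 24, φ(40) = 16, φ(41) = 40, φ(42) = 12, φ(43) = 42, φ(44) = 20, φ(45) = 24, φ(46) = 22, φ(47) = 46, φ(48) = 16, φ(49) = 42, φ(50) = 20, φ(51) = 32, φ(52) = 24, φ(53) = 52, φ(54) = 18, φ(55) = 40, φ(56) = 24, φ(57) = 36, φ(58) = 28, φ(59) = 58, φ(60) = 16, φ(61) = 60, φ(62) = 30, φ(63) = 36, φ(64) = 32, φ(65) = 48, φ(66) = 20, φ(67) = 66, φ(68) = 32, φ(69) = 44, φ(70) = 24, φ(71) = 70, φ(72) = 24, φ(73) = 72, φ(74) = 36, φ(75) = 40, φ(76) = 36, φ(77) = 60, φ(78) = 24, φ(79) = 78, φ(80) = 32, φ(81) = 54, φ(82) = 40, φ(83) = 82, φ(84) = 24, φ(85) = 64, φ(86) = 42, φ(87) = 56, φ(88) = 40, φ(89) = 88, φ(90) = 24, φ(91) = 72, φ(92) = 44, φ(93) = 60, φ(94) = 46, φ(95) = 72, φ(96) = 32, φ(97) = 96, φ(98) = 42, φ(99) = 60. Summing all 99 values: 3004. (Average order: Σ_{n ≤ x} φ(n) ~ (3/π²) x². For x = 99, (3/π²)·99² ≈ 2979.15.)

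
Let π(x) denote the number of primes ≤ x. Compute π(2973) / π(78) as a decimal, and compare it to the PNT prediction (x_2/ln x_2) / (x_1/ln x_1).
π(2973)/π(78) = 429/21 ≈ 20.4286;  PNT prediction ≈ 20.7641.

π(78) = 21 and π(2973) = 429, so π(2973)/π(78) ≈ 20.4286. The PNT-predicted ratio is (2973/ln(2973)) / (78/ln(78)) ≈ 20.7641. The two agree to within a few percent, as expected.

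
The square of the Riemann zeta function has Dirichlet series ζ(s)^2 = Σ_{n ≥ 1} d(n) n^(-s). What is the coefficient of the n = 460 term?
d(460) = 12

ζ(s)^2 = (Σ 1/m^s)(Σ 1/k^s). The coefficient of 1/n^s in the product is the number of ordered pairs (m, k) with mk = n, which equals d(n). For n = 460, divisors are [1, 2, 4, 5, 10, 20, 23, 46, 92, 115, 230, 460], so d(460) = 12.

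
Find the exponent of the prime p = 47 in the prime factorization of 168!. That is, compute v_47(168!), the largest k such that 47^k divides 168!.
v_47(168!) = 3

Legendre's formula: v_p(n!) = Σ_{k ≥ 1} ⌊n / p^k⌋. For p = 47, n = 168, the terms are:
  ⌊168/47^1⌋ = ⌊168/47⌋ = 3
(the next term ⌊168/47^2⌋ = 0, terminating the sum). Summing: v_47(168!) = 3 = 3.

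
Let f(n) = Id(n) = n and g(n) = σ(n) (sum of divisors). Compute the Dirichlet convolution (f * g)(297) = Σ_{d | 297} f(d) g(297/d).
(Id * σ)(297) = 3266

Divisors of 297: [1, 3, 9, 11, 27, 33, 99, 297]. For each d | 297:
  d = 1: Id(1) · σ(297/1) = 1 · 480 = 480
  d = 3: Id(3) · σ(297/3) = 3 · 156 = 468
  d = 9: Id(9) · σ(297/9) = 9 · 48 = 432
  d = 11: Id(11) · σ(297/11) = 11 · 40 = 440
  d = 27: Id(27) · σ(297/27) = 27 · 12 = 324
  d = 33: Id(33) · σ(297/33) = 33 · 13 = 429
  d = 99: Id(99) · σ(297/99) = 99 · 4 = 396
  d = 297: Id(297) · σ(297/297) = 297 · 1 = 297
Summing: (Id * σ)(297) = 480 + 468 + 432 + 440 + 324 + 429 + 396 + 297 = 3266.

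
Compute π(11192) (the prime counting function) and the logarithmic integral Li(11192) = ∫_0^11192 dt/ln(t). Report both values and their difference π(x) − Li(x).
π(11192) = 1355;  Li(11192) ≈ 1374.76;  π(x) − Li(x) ≈ -19.76.

Direct count of primes ≤ 11192 gives π(11192) = 1355. Numerical evaluation of the logarithmic integral gives Li(11192) ≈ 1374.76. The difference π(x) − Li(x) ≈ -19.76 is typically negative for small/moderate x (Li(x) overestimates), though Littlewood's theorem shows this sign changes infinitely often.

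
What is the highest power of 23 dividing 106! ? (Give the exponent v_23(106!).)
v_23(106!) = 4

Legendre's formula: v_p(n!) = Σ_{k ≥ 1} ⌊n / p^k⌋. For p = 23, n = 106, the terms are:
  ⌊106/23^1⌋ = ⌊106/23⌋ = 4
(the next term ⌊106/23^2⌋ = 0, terminating the sum). Summing: v_23(106!) = 4 = 4.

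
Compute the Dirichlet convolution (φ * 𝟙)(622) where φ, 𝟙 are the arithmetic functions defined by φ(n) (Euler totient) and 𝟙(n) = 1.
(φ * 𝟙)(622) = 622

Divisors of 622: [1, 2, 311, 622]. For each d | 622:
  d = 1: φ(1) · 𝟙(622/1) = 1 · 1 = 1
  d = 2: φ(2) · 𝟙(622/2) = 1 · 1 = 1
  d = 311: φ(311) · 𝟙(622/311) = 310 · 1 = 310
  d = 622: φ(622) · 𝟙(622/622) = 310 · 1 = 310
Summing: (φ * 𝟙)(622) = 1 + 1 + 310 + 310 = 622.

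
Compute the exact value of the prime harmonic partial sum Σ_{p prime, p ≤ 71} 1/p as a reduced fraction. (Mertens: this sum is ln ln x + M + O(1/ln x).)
Σ 1/p = 972416614407737400870501653/557940830126698960967415390

π(71) = 20, so the primes ≤ 71 are [2, 3, 5, 7, 11, 13, 17, 19, 23, 29, 31, 37, 41, 43, 47, 53, 59, 61, 67, 71]. Summing 1/p over these primes: 972416614407737400870501653/557940830126698960967415390 ≈ 1.7429. Mertens estimate ln ln(71) + 0.2615 ≈ 1.7114.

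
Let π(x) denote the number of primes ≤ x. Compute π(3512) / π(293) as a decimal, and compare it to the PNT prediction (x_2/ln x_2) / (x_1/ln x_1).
π(3512)/π(293) = 490/62 ≈ 7.9032;  PNT prediction ≈ 8.3397.

π(293) = 62 and π(3512) = 490, so π(3512)/π(293) ≈ 7.9032. The PNT-predicted ratio is (3512/ln(3512)) / (293/ln(293)) ≈ 8.3397. The two agree to within a few percent, as expected.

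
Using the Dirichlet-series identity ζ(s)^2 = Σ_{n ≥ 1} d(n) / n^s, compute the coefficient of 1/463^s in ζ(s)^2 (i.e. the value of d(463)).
d(463) = 2

ζ(s)^2 = (Σ 1/m^s)(Σ 1/k^s). The coefficient of 1/n^s in the product is the number of ordered pairs (m, k) with mk = n, which equals d(n). For n = 463, divisors are [1, 463], so d(463) = 2.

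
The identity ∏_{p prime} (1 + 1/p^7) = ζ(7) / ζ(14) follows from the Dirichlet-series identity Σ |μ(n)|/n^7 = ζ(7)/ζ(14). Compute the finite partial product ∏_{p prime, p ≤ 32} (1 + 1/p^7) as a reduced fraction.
∏ = 45636384576315690080929715569674882079693135504462522074208731086848/45261280733327250662945753058202857554009606630517518569698816246875

The primes p ≤ 32 are [2, 3, 5, 7, 11, 13, 17, 19, 23, 29, 31]. For each, (1 + 1/p^7) = (p^7 + 1)/p^7. Multiplying these fractions over p ∈ [2, 3, 5, 7, 11, 13, 17, 19, 23, 29, 31] gives 45636384576315690080929715569674882079693135504462522074208731086848/45261280733327250662945753058202857554009606630517518569698816246875. (In the limit P → ∞ this tends to ζ(7)/ζ(14).)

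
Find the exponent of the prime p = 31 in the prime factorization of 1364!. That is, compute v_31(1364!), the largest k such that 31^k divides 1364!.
v_31(1364!) = 45

Legendre's formula: v_p(n!) = Σ_{k ≥ 1} ⌊n / p^k⌋. For p = 31, n = 1364, the terms are:
  ⌊1364/31^1⌋ = ⌊1364/31⌋ = 44
  ⌊1364/31^2⌋ = ⌊1364/961⌋ = 1
(the next term ⌊1364/31^3⌋ = 0, terminating the sum). Summing: v_31(1364!) = 44 + 1 = 45.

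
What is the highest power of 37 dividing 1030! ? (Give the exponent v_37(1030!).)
v_37(1030!) = 27

Legendre's formula: v_p(n!) = Σ_{k ≥ 1} ⌊n / p^k⌋. For p = 37, n = 1030, the terms are:
  ⌊1030/37^1⌋ = ⌊1030/37⌋ = 27
(the next term ⌊1030/37^2⌋ = 0, terminating the sum). Summing: v_37(1030!) = 27 = 27.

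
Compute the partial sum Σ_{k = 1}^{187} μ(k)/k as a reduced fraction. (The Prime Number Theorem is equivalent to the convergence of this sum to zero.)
Σ μ(k)/k = -27041902300620416603296223594221152327628829604011718275600551594065857/5397346292805549782720214077673687806275517530364350655459511599582614290

Values of μ(k) for 1 ≤ k ≤ 187: μ(1) = 1, μ(2) = -1, μ(3) = -1, μ(5) = -1, μ(6) = 1, μ(7) = -1, μ(10) = 1, μ(11) = -1, μ(13) = -1, μ(14) = 1, μ(15) = 1, μ(17) = -1, μ(19) = -1, μ(21) = 1, μ(22) = 1, μ(23) = -1, μ(26) = 1, μ(29) = -1, μ(30) = -1, μ(31) = -1, μ(33) = 1, μ(34) = 1, μ(35) = 1, μ(37) = -1, μ(38) = 1, μ(39) = 1, μ(41) = -1, μ(42) = -1, μ(43) = -1, μ(46) = 1, μ(47) = -1, μ(51) = 1, μ(53) = -1, μ(55) = 1, μ(57) = 1, μ(58) = 1, μ(59) = -1, μ(61) = -1, μ(62) = 1, μ(65) = 1, μ(66) = -1, μ(67) = -1, μ(69) = 1, μ(70) = -1, μ(71) = -1, μ(73) = -1, μ(74) = 1, μ(77) = 1, μ(78) = -1, μ(79) = -1, μ(82) = 1, μ(83) = -1, μ(85) = 1, μ(86) = 1, μ(87) = 1, μ(89) = -1, μ(91) = 1, μ(93) = 1, μ(94) = 1, μ(95) = 1, μ(97) = -1, μ(101) = -1, μ(102) = -1, μ(103) = -1, μ(105) = -1, μ(106) = 1, μ(107) = -1, μ(109) = -1, μ(110) = -1, μ(111) = 1, μ(113) = -1, μ(114) = -1, μ(115) = 1, μ(118) = 1, μ(119) = 1, μ(122) = 1, μ(123) = 1, μ(127) = -1, μ(129) = 1, μ(130) = -1, μ(131) = -1, μ(133) = 1, μ(134) = 1, μ(137) = -1, μ(138) = -1, μ(139) = -1, μ(141) = 1, μ(142) = 1, μ(143) = 1, μ(145) = 1, μ(146) = 1, μ(149) = -1, μ(151) = -1, μ(154) = -1, μ(155) = 1, μ(157) = -1, μ(158) = 1, μ(159) = 1, μ(161) = 1, μ(163) = -1, μ(165) = -1, μ(166) = 1, μ(167) = -1, μ(170) = -1, μ(173) = -1, μ(174) = -1, μ(177) = 1, μ(178) = 1, μ(179) = -1, μ(181) = -1, μ(182) = -1, μ(183) = 1, μ(185) = 1, μ(186) = -1, μ(187) = 1, with μ = 0 on non-squarefree integers. Summing μ(k)/k for k where μ(k) ≠ 0 gives -27041902300620416603296223594221152327628829604011718275600551594065857/5397346292805549782720214077673687806275517530364350655459511599582614290 ≈ -0.0050. (PNT ⟺ this sum → 0 as n → ∞.)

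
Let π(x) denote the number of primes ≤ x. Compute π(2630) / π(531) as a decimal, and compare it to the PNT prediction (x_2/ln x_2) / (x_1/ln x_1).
π(2630)/π(531) = 381/99 ≈ 3.8485;  PNT prediction ≈ 3.9466.

π(531) = 99 and π(2630) = 381, so π(2630)/π(531) ≈ 3.8485. The PNT-predicted ratio is (2630/ln(2630)) / (531/ln(531)) ≈ 3.9466. The two agree to within a few percent, as expected.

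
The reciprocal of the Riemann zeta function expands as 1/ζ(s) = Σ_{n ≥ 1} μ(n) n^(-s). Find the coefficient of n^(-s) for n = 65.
μ(65) = 1

Factor n = 65 = 5 · 13. μ(n) = 0 if any exponent ≥ 2 (not squarefree); otherwise μ(n) = (−1)^{ω(n)} where ω(n) is the number of distinct prime factors. Applying: μ(65) = 1.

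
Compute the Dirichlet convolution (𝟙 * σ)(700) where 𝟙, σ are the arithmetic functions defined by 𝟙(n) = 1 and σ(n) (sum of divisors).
(𝟙 * σ)(700) = 3762

Divisors of 700: [1, 2, 4, 5, 7, 10, 14, 20, 25, 28, 35, 50, 70, 100, 140, 175, 350, 700]. For each d | 700:
  d = 1: 𝟙(1) · σ(700/1) = 1 · 1736 = 1736
  d = 2: 𝟙(2) · σ(700/2) = 1 · 744 = 744
  d = 4: 𝟙(4) · σ(700/4) = 1 · 248 = 248
  d = 5: 𝟙(5) · σ(700/5) = 1 · 336 = 336
  d = 7: 𝟙(7) · σ(700/7) = 1 · 217 = 217
  d = 10: 𝟙(10) · σ(700/10) = 1 · 144 = 144
  d = 14: 𝟙(14) · σ(700/14) = 1 · 93 = 93
  d = 20: 𝟙(20) · σ(700/20) = 1 · 48 = 48
  d = 25: 𝟙(25) · σ(700/25) = 1 · 56 = 56
  d = 28: 𝟙(28) · σ(700/28) = 1 · 31 = 31
  d = 35: 𝟙(35) · σ(700/35) = 1 · 42 = 42
  d = 50: 𝟙(50) · σ(700/50) = 1 · 24 = 24
  d = 70: 𝟙(70) · σ(700/70) = 1 · 18 = 18
  d = 100: 𝟙(100) · σ(700/100) = 1 · 8 = 8
  d = 140: 𝟙(140) · σ(700/140) = 1 · 6 = 6
  d = 175: 𝟙(175) · σ(700/175) = 1 · 7 = 7
  d = 350: 𝟙(350) · σ(700/350) = 1 · 3 = 3
  d = 700: 𝟙(700) · σ(700/700) = 1 · 1 = 1
Summing: (𝟙 * σ)(700) = 1736 + 744 + 248 + 336 + 217 + 144 + 93 + 48 + 56 + 31 + 42 + 24 + 18 + 8 + 6 + 7 + 3 + 1 = 3762.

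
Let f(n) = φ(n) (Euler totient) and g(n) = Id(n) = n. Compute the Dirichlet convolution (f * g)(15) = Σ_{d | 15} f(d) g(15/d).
(φ * Id)(15) = 45

Divisors of 15: [1, 3, 5, 15]. For each d | 15:
  d = 1: φ(1) · Id(15/1) = 1 · 15 = 15
  d = 3: φ(3) · Id(15/3) = 2 · 5 = 10
  d = 5: φ(5) · Id(15/5) = 4 · 3 = 12
  d = 15: φ(15) · Id(15/15) = 8 · 1 = 8
Summing: (φ * Id)(15) = 15 + 10 + 12 + 8 = 45.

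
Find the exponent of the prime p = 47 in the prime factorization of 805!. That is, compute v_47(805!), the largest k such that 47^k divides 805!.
v_47(805!) = 17

Legendre's formula: v_p(n!) = Σ_{k ≥ 1} ⌊n / p^k⌋. For p = 47, n = 805, the terms are:
  ⌊805/47^1⌋ = ⌊805/47⌋ = 17
(the next term ⌊805/47^2⌋ = 0, terminating the sum). Summing: v_47(805!) = 17 = 17.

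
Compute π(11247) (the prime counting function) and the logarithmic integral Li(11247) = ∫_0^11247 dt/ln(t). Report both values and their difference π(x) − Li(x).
π(11247) = 1359;  Li(11247) ≈ 1380.66;  π(x) − Li(x) ≈ -21.66.

Direct count of primes ≤ 11247 gives π(11247) = 1359. Numerical evaluation of the logarithmic integral gives Li(11247) ≈ 1380.66. The difference π(x) − Li(x) ≈ -21.66 is typically negative for small/moderate x (Li(x) overestimates), though Littlewood's theorem shows this sign changes infinitely often.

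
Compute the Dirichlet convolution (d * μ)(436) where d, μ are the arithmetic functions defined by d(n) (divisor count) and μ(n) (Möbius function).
(d * μ)(436) = 1

Divisors of 436: [1, 2, 4, 109, 218, 436]. For each d | 436:
  d = 1: d(1) · μ(436/1) = 1 · 0 = 0
  d = 2: d(2) · μ(436/2) = 2 · 1 = 2
  d = 4: d(4) · μ(436/4) = 3 · -1 = -3
  d = 109: d(109) · μ(436/109) = 2 · 0 = 0
  d = 218: d(218) · μ(436/218) = 4 · -1 = -4
  d = 436: d(436) · μ(436/436) = 6 · 1 = 6
Summing: (d * μ)(436) = 0 + 2 + -3 + 0 + -4 + 6 = 1.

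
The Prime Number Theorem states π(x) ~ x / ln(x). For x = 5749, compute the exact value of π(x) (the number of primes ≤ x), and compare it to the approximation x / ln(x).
π(5749) = 757;  x/ln(x) ≈ 664.10;  relative error ≈ 12.27%.

Directly count primes up to 5749: π(5749) = 757. The PNT approximation gives 5749/ln(5749) ≈ 5749/8.65678 ≈ 664.10. Relative error (π(x) − x/ln(x)) / π(x) ≈ 12.27%; the approximation is known to undercount slightly (Li(x) is a better estimate).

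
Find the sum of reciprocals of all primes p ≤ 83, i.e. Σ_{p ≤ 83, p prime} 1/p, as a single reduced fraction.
Σ 1/p = 475714535349241099037539188841003/267064515689275851355624017992790

π(83) = 23, so the primes ≤ 83 are [2, 3, 5, 7, 11, 13, 17, 19, 23, 29, 31, 37, 41, 43, 47, 53, 59, 61, 67, 71, 73, 79, 83]. Summing 1/p over these primes: 475714535349241099037539188841003/267064515689275851355624017992790 ≈ 1.7813. Mertens estimate ln ln(83) + 0.2615 ≈ 1.7474.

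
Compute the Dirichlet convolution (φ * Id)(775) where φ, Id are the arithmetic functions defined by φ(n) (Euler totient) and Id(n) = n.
(φ * Id)(775) = 3965

Divisors of 775: [1, 5, 25, 31, 155, 775]. For each d | 775:
  d = 1: φ(1) · Id(775/1) = 1 · 775 = 775
  d = 5: φ(5) · Id(775/5) = 4 · 155 = 620
  d = 25: φ(25) · Id(775/25) = 20 · 31 = 620
  d = 31: φ(31) · Id(775/31) = 30 · 25 = 750
  d = 155: φ(155) · Id(775/155) = 120 · 5 = 600
  d = 775: φ(775) · Id(775/775) = 600 · 1 = 600
Summing: (φ * Id)(775) = 775 + 620 + 620 + 750 + 600 + 600 = 3965.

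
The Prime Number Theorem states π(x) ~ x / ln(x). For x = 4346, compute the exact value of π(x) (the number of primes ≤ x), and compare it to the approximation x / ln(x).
π(4346) = 593;  x/ln(x) ≈ 518.80;  relative error ≈ 12.51%.

Directly count primes up to 4346: π(4346) = 593. The PNT approximation gives 4346/ln(4346) ≈ 4346/8.37701 ≈ 518.80. Relative error (π(x) − x/ln(x)) / π(x) ≈ 12.51%; the approximation is known to undercount slightly (Li(x) is a better estimate).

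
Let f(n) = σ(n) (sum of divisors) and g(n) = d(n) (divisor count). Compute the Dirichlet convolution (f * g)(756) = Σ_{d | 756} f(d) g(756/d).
(σ * d)(756) = 13120

Divisors of 756: [1, 2, 3, 4, 6, 7, 9, 12, 14, 18, 21, 27, 28, 36, 42, 54, 63, 84, 108, 126, 189, 252, 378, 756]. For each d | 756:
  d = 1: σ(1) · d(756/1) = 1 · 24 = 24
  d = 2: σ(2) · d(756/2) = 3 · 16 = 48
  d = 3: σ(3) · d(756/3) = 4 · 18 = 72
  d = 4: σ(4) · d(756/4) = 7 · 8 = 56
  d = 6: σ(6) · d(756/6) = 12 · 12 = 144
  d = 7: σ(7) · d(756/7) = 8 · 12 = 96
  d = 9: σ(9) · d(756/9) = 13 · 12 = 156
  d = 12: σ(12) · d(756/12) = 28 · 6 = 168
  d = 14: σ(14) · d(756/14) = 24 · 8 = 192
  d = 18: σ(18) · d(756/18) = 39 · 8 = 312
  d = 21: σ(21) · d(756/21) = 32 · 9 = 288
  d = 27: σ(27) · d(756/27) = 40 · 6 = 240
  d = 28: σ(28) · d(756/28) = 56 · 4 = 224
  d = 36: σ(36) · d(756/36) = 91 · 4 = 364
  d = 42: σ(42) · d(756/42) = 96 · 6 = 576
  d = 54: σ(54) · d(756/54) = 120 · 4 = 480
  d = 63: σ(63) · d(756/63) = 104 · 6 = 624
  d = 84: σ(84) · d(756/84) = 224 · 3 = 672
  d = 108: σ(108) · d(756/108) = 280 · 2 = 560
  d = 126: σ(126) · d(756/126) = 312 · 4 = 1248
  d = 189: σ(189) · d(756/189) = 320 · 3 = 960
  d = 252: σ(252) · d(756/252) = 728 · 2 = 1456
  d = 378: σ(378) · d(756/378) = 960 · 2 = 1920
  d = 756: σ(756) · d(756/756) = 2240 · 1 = 2240
Summing: (σ * d)(756) = 24 + 48 + 72 + 56 + 144 + 96 + 156 + 168 + 192 + 312 + 288 + 240 + 224 + 364 + 576 + 480 + 624 + 672 + 560 + 1248 + 960 + 1456 + 1920 + 2240 = 13120.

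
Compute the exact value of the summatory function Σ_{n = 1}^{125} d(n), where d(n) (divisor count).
Σ_{n ≤ 125} d(n) = 623

Compute d(n) for each 1 ≤ n ≤ 125: d(1) = 1, d(2) = 2, d(3) = 2, d(4) = 3, d(5) = 2, d(6) = 4, d(7) = 2, d(8) = 4, d(9) = 3, d(10) = 4, d(11) = 2, d(12) = 6, d(13) = 2, d(14) = 4, d(15) = 4, d(16) = 5, d(17) = 2, d(18) = 6, d(19) = 2, d(20) = 6, d(21) = 4, d(22) = 4, d(23) = 2, d(24) = 8, d(25) = 3, d(26) = 4, d(27) = 4, d(28) = 6, d(29) = 2, d(30) = 8, d(31) = 2, d(32) = 6, d(33) = 4, d(34) = 4, d(35) = 4, d(36) = 9, d(37) = 2, d(38) = 4, d(39) = 4, d(40) = 8, d(41) = 2, d(42) = 8, d(43) = 2, d(44) = 6, d(45) = 6, d(46) = 4, d(47) = 2, d(48) = 10, d(49) = 3, d(50) = 6, d(51) = 4, d(52) = 6, d(53) = 2, d(54) = 8, d(55) = 4, d(56) = 8, d(57) = 4, d(58) = 4, d(59) = 2, d(60) = 12, d(61) = 2, d(62) = 4, d(63) = 6, d(64) = 7, d(65) = 4, d(66) = 8, d(67) = 2, d(68) = 6, d(69) = 4, d(70) = 8, d(71) = 2, d(72) = 12, d(73) = 2, d(74) = 4, d(75) = 6, d(76) = 6, d(77) = 4, d(78) = 8, d(79) = 2, d(80) = 10, d(81) = 5, d(82) = 4, d(83) = 2, d(84) = 12, d(85) = 4, d(86) = 4, d(87) = 4, d(88) = 8, d(89) = 2, d(90) = 12, d(91) = 4, d(92) = 6, d(93) = 4, d(94) = 4, d(95) = 4, d(96) = 12, d(97) = 2, d(98) = 6, d(99) = 6, d(100) = 9, d(101) = 2, d(102) = 8, d(103) = 2, d(104) = 8, d(105) = 8, d(106) = 4, d(107) = 2, d(108) = 12, d(109) = 2, d(110) = 8, d(111) = 4, d(112) = 10, d(113) = 2, d(114) = 8, d(115) = 4, d(116) = 6, d(117) = 6, d(118) = 4, d(119) = 4, d(120) = 16, d(121) = 3, d(122) = 4, d(123) = 4, d(124) = 6, d(125) = 4. Summing all 125 values: 623. (Dirichlet's divisor formula: Σ_{n ≤ x} d(n) = x ln(x) + (2γ − 1) x + O(√x). For x = 125, the asymptotic estimate is ≈ 622.84.)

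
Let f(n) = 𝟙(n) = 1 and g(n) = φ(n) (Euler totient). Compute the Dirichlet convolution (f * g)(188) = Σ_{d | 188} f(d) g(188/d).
(𝟙 * φ)(188) = 188

Divisors of 188: [1, 2, 4, 47, 94, 188]. For each d | 188:
  d = 1: 𝟙(1) · φ(188/1) = 1 · 92 = 92
  d = 2: 𝟙(2) · φ(188/2) = 1 · 46 = 46
  d = 4: 𝟙(4) · φ(188/4) = 1 · 46 = 46
  d = 47: 𝟙(47) · φ(188/47) = 1 · 2 = 2
  d = 94: 𝟙(94) · φ(188/94) = 1 · 1 = 1
  d = 188: 𝟙(188) · φ(188/188) = 1 · 1 = 1
Summing: (𝟙 * φ)(188) = 92 + 46 + 46 + 2 + 1 + 1 = 188.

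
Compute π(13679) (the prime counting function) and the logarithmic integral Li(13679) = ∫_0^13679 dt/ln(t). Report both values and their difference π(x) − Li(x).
π(13679) = 1615;  Li(13679) ≈ 1638.59;  π(x) − Li(x) ≈ -23.59.

Direct count of primes ≤ 13679 gives π(13679) = 1615. Numerical evaluation of the logarithmic integral gives Li(13679) ≈ 1638.59. The difference π(x) − Li(x) ≈ -23.59 is typically negative for small/moderate x (Li(x) overestimates), though Littlewood's theorem shows this sign changes infinitely often.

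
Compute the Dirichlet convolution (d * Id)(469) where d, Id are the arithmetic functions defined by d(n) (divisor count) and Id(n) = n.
(d * Id)(469) = 621

Divisors of 469: [1, 7, 67, 469]. For each d | 469:
  d = 1: d(1) · Id(469/1) = 1 · 469 = 469
  d = 7: d(7) · Id(469/7) = 2 · 67 = 134
  d = 67: d(67) · Id(469/67) = 2 · 7 = 14
  d = 469: d(469) · Id(469/469) = 4 · 1 = 4
Summing: (d * Id)(469) = 469 + 134 + 14 + 4 = 621.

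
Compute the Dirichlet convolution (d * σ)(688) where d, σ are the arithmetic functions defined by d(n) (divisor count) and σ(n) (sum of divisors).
(d * σ)(688) = 4554

Divisors of 688: [1, 2, 4, 8, 16, 43, 86, 172, 344, 688]. For each d | 688:
  d = 1: d(1) · σ(688/1) = 1 · 1364 = 1364
  d = 2: d(2) · σ(688/2) = 2 · 660 = 1320
  d = 4: d(4) · σ(688/4) = 3 · 308 = 924
  d = 8: d(8) · σ(688/8) = 4 · 132 = 528
  d = 16: d(16) · σ(688/16) = 5 · 44 = 220
  d = 43: d(43) · σ(688/43) = 2 · 31 = 62
  d = 86: d(86) · σ(688/86) = 4 · 15 = 60
  d = 172: d(172) · σ(688/172) = 6 · 7 = 42
  d = 344: d(344) · σ(688/344) = 8 · 3 = 24
  d = 688: d(688) · σ(688/688) = 10 · 1 = 10
Summing: (d * σ)(688) = 1364 + 1320 + 924 + 528 + 220 + 62 + 60 + 42 + 24 + 10 = 4554.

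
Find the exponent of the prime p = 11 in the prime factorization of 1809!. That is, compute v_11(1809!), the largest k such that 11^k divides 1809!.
v_11(1809!) = 179

Legendre's formula: v_p(n!) = Σ_{k ≥ 1} ⌊n / p^k⌋. For p = 11, n = 1809, the terms are:
  ⌊1809/11^1⌋ = ⌊1809/11⌋ = 164
  ⌊1809/11^2⌋ = ⌊1809/121⌋ = 14
  ⌊1809/11^3⌋ = ⌊1809/1331⌋ = 1
(the next term ⌊1809/11^4⌋ = 0, terminating the sum). Summing: v_11(1809!) = 164 + 14 + 1 = 179.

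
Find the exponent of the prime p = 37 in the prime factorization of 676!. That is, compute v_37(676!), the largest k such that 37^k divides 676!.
v_37(676!) = 18

Legendre's formula: v_p(n!) = Σ_{k ≥ 1} ⌊n / p^k⌋. For p = 37, n = 676, the terms are:
  ⌊676/37^1⌋ = ⌊676/37⌋ = 18
(the next term ⌊676/37^2⌋ = 0, terminating the sum). Summing: v_37(676!) = 18 = 18.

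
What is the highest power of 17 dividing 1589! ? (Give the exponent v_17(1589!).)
v_17(1589!) = 98

Legendre's formula: v_p(n!) = Σ_{k ≥ 1} ⌊n / p^k⌋. For p = 17, n = 1589, the terms are:
  ⌊1589/17^1⌋ = ⌊1589/17⌋ = 93
  ⌊1589/17^2⌋ = ⌊1589/289⌋ = 5
(the next term ⌊1589/17^3⌋ = 0, terminating the sum). Summing: v_17(1589!) = 93 + 5 = 98.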